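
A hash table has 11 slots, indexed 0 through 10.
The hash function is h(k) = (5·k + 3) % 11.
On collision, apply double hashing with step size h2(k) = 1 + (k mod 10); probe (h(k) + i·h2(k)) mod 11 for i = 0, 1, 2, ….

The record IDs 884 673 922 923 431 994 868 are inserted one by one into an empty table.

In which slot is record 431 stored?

6

884 hashes to 1; slot 1 is free -> place at 1.
673 hashes to 2; slot 2 is free -> place at 2.
922 hashes to 4; slot 4 is free -> place at 4.
923 hashes to 9; slot 9 is free -> place at 9.
431 hashes to 2, h2=2; 2,4 taken -> place at 6.
994 hashes to 1, h2=5; 1,6 taken -> place at 0.
868 hashes to 9, h2=9; 9 taken -> place at 7.
Table: [994, 884, 673, —, 922, —, 431, 868, —, 923, —]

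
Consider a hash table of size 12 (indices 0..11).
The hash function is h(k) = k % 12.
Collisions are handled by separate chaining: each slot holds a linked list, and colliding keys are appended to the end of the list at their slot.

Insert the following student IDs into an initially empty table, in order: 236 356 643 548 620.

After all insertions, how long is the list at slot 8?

Insert 236: h=8, bucket 8 empty -> new chain.
Insert 356: h=8, bucket 8 nonempty -> append to chain.
Insert 643: h=7, bucket 7 empty -> new chain.
Insert 548: h=8, bucket 8 nonempty -> append to chain.
Insert 620: h=8, bucket 8 nonempty -> append to chain.
Final buckets:
0: .
1: .
2: .
3: .
4: .
5: .
6: .
7: 643
8: 236 -> 356 -> 548 -> 620
9: .
10: .
11: .

4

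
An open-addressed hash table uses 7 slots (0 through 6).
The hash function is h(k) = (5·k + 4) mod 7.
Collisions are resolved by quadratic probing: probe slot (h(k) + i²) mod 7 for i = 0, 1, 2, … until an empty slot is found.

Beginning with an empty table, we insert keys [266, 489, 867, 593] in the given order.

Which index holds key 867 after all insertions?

0

266: h=4 -> slot 4
489: h=6 -> slot 6
867: h=6, probe 6,0 -> slot 0
593: h=1 -> slot 1
Table: [867, 593, -, -, 266, -, 489]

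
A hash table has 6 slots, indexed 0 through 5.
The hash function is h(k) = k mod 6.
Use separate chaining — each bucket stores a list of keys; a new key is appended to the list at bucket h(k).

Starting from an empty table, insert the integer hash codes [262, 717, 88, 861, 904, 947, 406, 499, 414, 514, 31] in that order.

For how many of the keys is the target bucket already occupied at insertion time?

6

Insert 262: h=4, bucket 4 empty → new chain.
Insert 717: h=3, bucket 3 empty → new chain.
Insert 88: h=4, bucket 4 nonempty → append to chain.
Insert 861: h=3, bucket 3 nonempty → append to chain.
Insert 904: h=4, bucket 4 nonempty → append to chain.
Insert 947: h=5, bucket 5 empty → new chain.
Insert 406: h=4, bucket 4 nonempty → append to chain.
Insert 499: h=1, bucket 1 empty → new chain.
Insert 414: h=0, bucket 0 empty → new chain.
Insert 514: h=4, bucket 4 nonempty → append to chain.
Insert 31: h=1, bucket 1 nonempty → append to chain.
Final buckets:
0: 414
1: 499 -> 31
2: —
3: 717 -> 861
4: 262 -> 88 -> 904 -> 406 -> 514
5: 947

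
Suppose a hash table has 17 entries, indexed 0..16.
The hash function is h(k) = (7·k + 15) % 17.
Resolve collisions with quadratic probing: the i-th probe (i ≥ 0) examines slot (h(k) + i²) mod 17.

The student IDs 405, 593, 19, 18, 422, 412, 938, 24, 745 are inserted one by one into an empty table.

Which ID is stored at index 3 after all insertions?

Insert 405: h=11, slot 11 empty → index 11.
Insert 593: h=1, slot 1 empty → index 1.
Insert 19: h=12, slot 12 empty → index 12.
Insert 18: h=5, slot 5 empty → index 5.
Insert 422: h=11, slots 11,12 occupied → index 15.
Insert 412: h=9, slot 9 empty → index 9.
Insert 938: h=2, slot 2 empty → index 2.
Insert 24: h=13, slot 13 empty → index 13.
Insert 745: h=11, slots 11,12,15 occupied → index 3.
Table: [-, 593, 938, 745, -, 18, -, -, -, 412, -, 405, 19, 24, -, 422, -]

745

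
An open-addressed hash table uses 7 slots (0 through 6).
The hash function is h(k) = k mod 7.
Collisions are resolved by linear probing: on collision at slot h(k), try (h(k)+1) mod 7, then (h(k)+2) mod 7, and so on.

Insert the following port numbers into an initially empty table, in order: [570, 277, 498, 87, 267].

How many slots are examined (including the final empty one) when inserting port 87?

3

570 hashes to 3; slot 3 is free => place at 3.
277 hashes to 4; slot 4 is free => place at 4.
498 hashes to 1; slot 1 is free => place at 1.
87 hashes to 3; 3,4 taken => place at 5.
267 hashes to 1; 1 taken => place at 2.
Table: [∅, 498, 267, 570, 277, 87, ∅]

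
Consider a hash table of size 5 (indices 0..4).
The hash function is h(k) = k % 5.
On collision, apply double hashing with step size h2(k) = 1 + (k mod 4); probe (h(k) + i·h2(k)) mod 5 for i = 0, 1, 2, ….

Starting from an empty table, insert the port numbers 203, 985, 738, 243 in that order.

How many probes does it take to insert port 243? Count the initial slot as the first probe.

Insert 203: h=3, slot 3 empty → index 3.
Insert 985: h=0, slot 0 empty → index 0.
Insert 738: h=3, h2=3, slot 3 occupied → index 1.
Insert 243: h=3, h2=4, slot 3 occupied → index 2.
Table: [985, 738, 243, 203, -]

2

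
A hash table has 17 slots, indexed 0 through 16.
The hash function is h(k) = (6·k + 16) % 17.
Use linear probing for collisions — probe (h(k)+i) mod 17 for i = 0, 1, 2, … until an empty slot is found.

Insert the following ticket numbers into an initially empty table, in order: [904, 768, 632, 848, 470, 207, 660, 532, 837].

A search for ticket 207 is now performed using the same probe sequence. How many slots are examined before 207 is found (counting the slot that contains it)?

4

904 hashes to 0; slot 0 is free → place at 0.
768 hashes to 0; 0 taken → place at 1.
632 hashes to 0; 0,1 taken → place at 2.
848 hashes to 4; slot 4 is free → place at 4.
470 hashes to 14; slot 14 is free → place at 14.
207 hashes to 0; 0,1,2 taken → place at 3.
660 hashes to 15; slot 15 is free → place at 15.
532 hashes to 12; slot 12 is free → place at 12.
837 hashes to 6; slot 6 is free → place at 6.
Table: [904, 768, 632, 207, 848, ∅, 837, ∅, ∅, ∅, ∅, ∅, 532, ∅, 470, 660, ∅]
Lookup 207: h=0, probe 0,1,2,3 → found at 3.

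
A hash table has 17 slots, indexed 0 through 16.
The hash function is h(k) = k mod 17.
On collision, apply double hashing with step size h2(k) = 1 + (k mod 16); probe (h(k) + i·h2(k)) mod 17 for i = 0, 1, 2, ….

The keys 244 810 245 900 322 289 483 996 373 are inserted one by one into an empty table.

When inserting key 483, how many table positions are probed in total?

3

Insert 244: h=6, slot 6 empty => index 6.
Insert 810: h=11, slot 11 empty => index 11.
Insert 245: h=7, slot 7 empty => index 7.
Insert 900: h=16, slot 16 empty => index 16.
Insert 322: h=16, h2=3, slot 16 occupied => index 2.
Insert 289: h=0, slot 0 empty => index 0.
Insert 483: h=7, h2=4, slots 7,11 occupied => index 15.
Insert 996: h=10, slot 10 empty => index 10.
Insert 373: h=16, h2=6, slot 16 occupied => index 5.
Table: [289, —, 322, —, —, 373, 244, 245, —, —, 996, 810, —, —, —, 483, 900]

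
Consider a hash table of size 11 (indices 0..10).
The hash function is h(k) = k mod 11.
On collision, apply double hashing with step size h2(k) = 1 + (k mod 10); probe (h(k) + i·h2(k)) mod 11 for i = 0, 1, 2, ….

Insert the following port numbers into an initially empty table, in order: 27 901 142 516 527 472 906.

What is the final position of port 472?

27: h=5 → slot 5
901: h=10 → slot 10
142: h=10, h2=3, probe 10,2 → slot 2
516: h=10, h2=7, probe 10,6 → slot 6
527: h=10, h2=8, probe 10,7 → slot 7
472: h=10, h2=3, probe 10,2,5,8 → slot 8
906: h=4 → slot 4
Table: [∅, ∅, 142, ∅, 906, 27, 516, 527, 472, ∅, 901]

8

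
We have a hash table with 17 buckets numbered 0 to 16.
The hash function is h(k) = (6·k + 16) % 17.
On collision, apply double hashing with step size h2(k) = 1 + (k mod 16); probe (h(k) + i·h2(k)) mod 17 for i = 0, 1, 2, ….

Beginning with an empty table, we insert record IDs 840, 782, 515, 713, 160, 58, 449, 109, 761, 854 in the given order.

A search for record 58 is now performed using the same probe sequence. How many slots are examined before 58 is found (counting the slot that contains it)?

840 hashes to 7; slot 7 is free -> place at 7.
782 hashes to 16; slot 16 is free -> place at 16.
515 hashes to 12; slot 12 is free -> place at 12.
713 hashes to 10; slot 10 is free -> place at 10.
160 hashes to 7, h2=1; 7 taken -> place at 8.
58 hashes to 7, h2=11; 7 taken -> place at 1.
449 hashes to 7, h2=2; 7 taken -> place at 9.
109 hashes to 7, h2=14; 7 taken -> place at 4.
761 hashes to 9, h2=10; 9 taken -> place at 2.
854 hashes to 6; slot 6 is free -> place at 6.
Table: [_, 58, 761, _, 109, _, 854, 840, 160, 449, 713, _, 515, _, _, _, 782]
Lookup 58: h=7, h2=11, probe 7,1 → found at 1.

2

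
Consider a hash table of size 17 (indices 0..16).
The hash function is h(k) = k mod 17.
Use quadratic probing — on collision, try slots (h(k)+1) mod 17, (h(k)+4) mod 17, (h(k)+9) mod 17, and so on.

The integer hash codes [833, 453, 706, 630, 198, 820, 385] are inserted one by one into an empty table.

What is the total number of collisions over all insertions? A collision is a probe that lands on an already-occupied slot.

3

833 hashes to 0; slot 0 is free -> place at 0.
453 hashes to 11; slot 11 is free -> place at 11.
706 hashes to 9; slot 9 is free -> place at 9.
630 hashes to 1; slot 1 is free -> place at 1.
198 hashes to 11; 11 taken -> place at 12.
820 hashes to 4; slot 4 is free -> place at 4.
385 hashes to 11; 11,12 taken -> place at 15.
Table: [833, 630, —, —, 820, —, —, —, —, 706, —, 453, 198, —, —, 385, —]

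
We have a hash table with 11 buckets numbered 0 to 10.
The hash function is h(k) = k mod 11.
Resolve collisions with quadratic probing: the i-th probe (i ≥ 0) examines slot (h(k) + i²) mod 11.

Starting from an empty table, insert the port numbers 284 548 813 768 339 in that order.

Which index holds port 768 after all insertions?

Insert 284: h=9, slot 9 empty => index 9.
Insert 548: h=9, slot 9 occupied => index 10.
Insert 813: h=10, slot 10 occupied => index 0.
Insert 768: h=9, slots 9,10 occupied => index 2.
Insert 339: h=9, slots 9,10,2 occupied => index 7.
Table: [813, -, 768, -, -, -, -, 339, -, 284, 548]

2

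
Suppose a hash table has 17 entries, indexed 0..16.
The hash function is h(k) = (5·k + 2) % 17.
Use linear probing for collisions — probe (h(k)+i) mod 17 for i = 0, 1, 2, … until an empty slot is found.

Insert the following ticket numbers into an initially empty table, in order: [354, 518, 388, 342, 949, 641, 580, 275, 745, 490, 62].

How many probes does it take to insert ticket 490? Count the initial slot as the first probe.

6

Insert 354: h=4, slot 4 empty => index 4.
Insert 518: h=8, slot 8 empty => index 8.
Insert 388: h=4, slot 4 occupied => index 5.
Insert 342: h=12, slot 12 empty => index 12.
Insert 949: h=4, slots 4,5 occupied => index 6.
Insert 641: h=11, slot 11 empty => index 11.
Insert 580: h=12, slot 12 occupied => index 13.
Insert 275: h=0, slot 0 empty => index 0.
Insert 745: h=4, slots 4,5,6 occupied => index 7.
Insert 490: h=4, slots 4,5,6,7,8 occupied => index 9.
Insert 62: h=6, slots 6,7,8,9 occupied => index 10.
Table: [275, _, _, _, 354, 388, 949, 745, 518, 490, 62, 641, 342, 580, _, _, _]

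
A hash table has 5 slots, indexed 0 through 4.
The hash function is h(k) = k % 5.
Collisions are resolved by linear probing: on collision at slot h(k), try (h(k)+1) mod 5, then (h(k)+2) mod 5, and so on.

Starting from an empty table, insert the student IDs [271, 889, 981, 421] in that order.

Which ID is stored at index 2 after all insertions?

981

271 hashes to 1; slot 1 is free => place at 1.
889 hashes to 4; slot 4 is free => place at 4.
981 hashes to 1; 1 taken => place at 2.
421 hashes to 1; 1,2 taken => place at 3.
Table: [-, 271, 981, 421, 889]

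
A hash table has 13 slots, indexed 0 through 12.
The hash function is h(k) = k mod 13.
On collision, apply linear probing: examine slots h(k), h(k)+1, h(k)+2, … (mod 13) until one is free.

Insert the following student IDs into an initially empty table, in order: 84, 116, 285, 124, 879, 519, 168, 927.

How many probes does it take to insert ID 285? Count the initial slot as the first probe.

84: h=6 -> slot 6
116: h=12 -> slot 12
285: h=12, probe 12,0 -> slot 0
124: h=7 -> slot 7
879: h=8 -> slot 8
519: h=12, probe 12,0,1 -> slot 1
168: h=12, probe 12,0,1,2 -> slot 2
927: h=4 -> slot 4
Table: [285, 519, 168, ., 927, ., 84, 124, 879, ., ., ., 116]

2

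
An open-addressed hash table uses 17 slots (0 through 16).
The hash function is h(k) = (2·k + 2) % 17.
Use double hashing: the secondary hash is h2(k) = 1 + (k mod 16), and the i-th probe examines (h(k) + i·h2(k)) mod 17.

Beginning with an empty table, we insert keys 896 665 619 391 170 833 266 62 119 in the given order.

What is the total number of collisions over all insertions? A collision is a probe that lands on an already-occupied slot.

896: h=9 => slot 9
665: h=6 => slot 6
619: h=16 => slot 16
391: h=2 => slot 2
170: h=2, h2=11, probe 2,13 => slot 13
833: h=2, h2=2, probe 2,4 => slot 4
266: h=7 => slot 7
62: h=7, h2=15, probe 7,5 => slot 5
119: h=2, h2=8, probe 2,10 => slot 10
Table: [-, -, 391, -, 833, 62, 665, 266, -, 896, 119, -, -, 170, -, -, 619]

4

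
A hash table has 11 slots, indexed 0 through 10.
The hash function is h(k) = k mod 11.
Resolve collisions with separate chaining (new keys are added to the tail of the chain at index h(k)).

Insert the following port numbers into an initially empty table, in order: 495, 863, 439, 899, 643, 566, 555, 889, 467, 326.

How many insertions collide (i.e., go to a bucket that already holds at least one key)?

495 → bucket 0
863 → bucket 5
439 → bucket 10
899 → bucket 8
643 → bucket 5 (collision)
566 → bucket 5 (collision)
555 → bucket 5 (collision)
889 → bucket 9
467 → bucket 5 (collision)
326 → bucket 7
Final buckets:
0: 495
1: -
2: -
3: -
4: -
5: 863 -> 643 -> 566 -> 555 -> 467
6: -
7: 326
8: 899
9: 889
10: 439

4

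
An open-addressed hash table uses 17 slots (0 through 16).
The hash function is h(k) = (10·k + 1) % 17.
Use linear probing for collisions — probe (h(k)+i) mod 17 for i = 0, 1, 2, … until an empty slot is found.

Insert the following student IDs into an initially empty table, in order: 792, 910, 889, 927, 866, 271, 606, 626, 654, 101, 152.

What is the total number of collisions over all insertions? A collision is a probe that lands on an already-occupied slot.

10

Insert 792: h=16, slot 16 empty → index 16.
Insert 910: h=6, slot 6 empty → index 6.
Insert 889: h=0, slot 0 empty → index 0.
Insert 927: h=6, slot 6 occupied → index 7.
Insert 866: h=8, slot 8 empty → index 8.
Insert 271: h=8, slot 8 occupied → index 9.
Insert 606: h=9, slot 9 occupied → index 10.
Insert 626: h=5, slot 5 empty → index 5.
Insert 654: h=13, slot 13 empty → index 13.
Insert 101: h=8, slots 8,9,10 occupied → index 11.
Insert 152: h=8, slots 8,9,10,11 occupied → index 12.
Table: [889, -, -, -, -, 626, 910, 927, 866, 271, 606, 101, 152, 654, -, -, 792]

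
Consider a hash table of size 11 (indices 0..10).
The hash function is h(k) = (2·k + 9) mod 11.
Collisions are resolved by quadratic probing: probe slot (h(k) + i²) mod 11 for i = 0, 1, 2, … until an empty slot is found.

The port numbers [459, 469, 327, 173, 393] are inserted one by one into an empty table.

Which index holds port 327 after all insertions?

459: h=3 -> slot 3
469: h=1 -> slot 1
327: h=3, probe 3,4 -> slot 4
173: h=3, probe 3,4,7 -> slot 7
393: h=3, probe 3,4,7,1,8 -> slot 8
Table: [∅, 469, ∅, 459, 327, ∅, ∅, 173, 393, ∅, ∅]

4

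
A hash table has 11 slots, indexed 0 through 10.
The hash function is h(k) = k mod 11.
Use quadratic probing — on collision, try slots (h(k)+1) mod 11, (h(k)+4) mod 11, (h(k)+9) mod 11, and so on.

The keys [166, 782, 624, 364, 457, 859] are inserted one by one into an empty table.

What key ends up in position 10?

859

166 hashes to 1; slot 1 is free -> place at 1.
782 hashes to 1; 1 taken -> place at 2.
624 hashes to 8; slot 8 is free -> place at 8.
364 hashes to 1; 1,2 taken -> place at 5.
457 hashes to 6; slot 6 is free -> place at 6.
859 hashes to 1; 1,2,5 taken -> place at 10.
Table: [_, 166, 782, _, _, 364, 457, _, 624, _, 859]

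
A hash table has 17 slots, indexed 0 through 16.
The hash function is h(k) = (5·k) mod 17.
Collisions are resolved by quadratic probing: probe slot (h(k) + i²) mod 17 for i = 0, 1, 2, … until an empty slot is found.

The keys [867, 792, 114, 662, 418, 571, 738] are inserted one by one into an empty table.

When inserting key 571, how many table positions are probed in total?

867 hashes to 0; slot 0 is free => place at 0.
792 hashes to 16; slot 16 is free => place at 16.
114 hashes to 9; slot 9 is free => place at 9.
662 hashes to 12; slot 12 is free => place at 12.
418 hashes to 16; 16,0 taken => place at 3.
571 hashes to 16; 16,0,3 taken => place at 8.
738 hashes to 1; slot 1 is free => place at 1.
Table: [867, 738, _, 418, _, _, _, _, 571, 114, _, _, 662, _, _, _, 792]

4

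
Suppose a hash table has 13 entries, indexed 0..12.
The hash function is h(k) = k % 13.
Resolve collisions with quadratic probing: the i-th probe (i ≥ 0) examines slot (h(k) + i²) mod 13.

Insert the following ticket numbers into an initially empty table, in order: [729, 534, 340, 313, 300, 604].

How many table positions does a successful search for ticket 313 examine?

3

729: h=1 => slot 1
534: h=1, probe 1,2 => slot 2
340: h=2, probe 2,3 => slot 3
313: h=1, probe 1,2,5 => slot 5
300: h=1, probe 1,2,5,10 => slot 10
604: h=6 => slot 6
Table: [_, 729, 534, 340, _, 313, 604, _, _, _, 300, _, _]
Lookup 313: h=1, probe 1,2,5 → found at 5.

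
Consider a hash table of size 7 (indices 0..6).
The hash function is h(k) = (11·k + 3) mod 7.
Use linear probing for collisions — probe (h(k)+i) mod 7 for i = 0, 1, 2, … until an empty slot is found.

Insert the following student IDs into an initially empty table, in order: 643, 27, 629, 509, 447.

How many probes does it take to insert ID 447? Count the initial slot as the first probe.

Insert 643: h=6, slot 6 empty => index 6.
Insert 27: h=6, slot 6 occupied => index 0.
Insert 629: h=6, slots 6,0 occupied => index 1.
Insert 509: h=2, slot 2 empty => index 2.
Insert 447: h=6, slots 6,0,1,2 occupied => index 3.
Table: [27, 629, 509, 447, ∅, ∅, 643]

5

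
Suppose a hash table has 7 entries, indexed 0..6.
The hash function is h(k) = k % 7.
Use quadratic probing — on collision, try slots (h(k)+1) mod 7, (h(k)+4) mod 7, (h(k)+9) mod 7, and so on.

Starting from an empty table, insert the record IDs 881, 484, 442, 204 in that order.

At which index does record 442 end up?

Insert 881: h=6, slot 6 empty => index 6.
Insert 484: h=1, slot 1 empty => index 1.
Insert 442: h=1, slot 1 occupied => index 2.
Insert 204: h=1, slots 1,2 occupied => index 5.
Table: [—, 484, 442, —, —, 204, 881]

2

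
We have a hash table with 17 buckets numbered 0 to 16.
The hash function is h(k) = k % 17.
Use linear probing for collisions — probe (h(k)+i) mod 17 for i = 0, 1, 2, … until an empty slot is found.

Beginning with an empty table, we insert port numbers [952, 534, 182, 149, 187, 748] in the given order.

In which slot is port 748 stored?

2

Insert 952: h=0, slot 0 empty -> index 0.
Insert 534: h=7, slot 7 empty -> index 7.
Insert 182: h=12, slot 12 empty -> index 12.
Insert 149: h=13, slot 13 empty -> index 13.
Insert 187: h=0, slot 0 occupied -> index 1.
Insert 748: h=0, slots 0,1 occupied -> index 2.
Table: [952, 187, 748, ∅, ∅, ∅, ∅, 534, ∅, ∅, ∅, ∅, 182, 149, ∅, ∅, ∅]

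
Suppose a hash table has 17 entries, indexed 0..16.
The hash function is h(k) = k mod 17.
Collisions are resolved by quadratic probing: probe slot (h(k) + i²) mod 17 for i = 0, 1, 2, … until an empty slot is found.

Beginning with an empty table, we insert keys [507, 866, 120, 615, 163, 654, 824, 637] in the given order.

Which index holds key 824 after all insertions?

Insert 507: h=14, slot 14 empty => index 14.
Insert 866: h=16, slot 16 empty => index 16.
Insert 120: h=1, slot 1 empty => index 1.
Insert 615: h=3, slot 3 empty => index 3.
Insert 163: h=10, slot 10 empty => index 10.
Insert 654: h=8, slot 8 empty => index 8.
Insert 824: h=8, slot 8 occupied => index 9.
Insert 637: h=8, slots 8,9 occupied => index 12.
Table: [., 120, ., 615, ., ., ., ., 654, 824, 163, ., 637, ., 507, ., 866]

9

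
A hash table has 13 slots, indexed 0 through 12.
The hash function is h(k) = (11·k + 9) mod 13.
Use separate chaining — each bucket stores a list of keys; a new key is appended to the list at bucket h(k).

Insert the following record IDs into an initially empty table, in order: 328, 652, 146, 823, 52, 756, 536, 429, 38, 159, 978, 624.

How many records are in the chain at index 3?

328 → bucket 3
652 → bucket 5
146 → bucket 3 (collision)
823 → bucket 1
52 → bucket 9
756 → bucket 5 (collision)
536 → bucket 3 (collision)
429 → bucket 9 (collision)
38 → bucket 11
159 → bucket 3 (collision)
978 → bucket 3 (collision)
624 → bucket 9 (collision)
Final buckets:
0: —
1: 823
2: —
3: 328 -> 146 -> 536 -> 159 -> 978
4: —
5: 652 -> 756
6: —
7: —
8: —
9: 52 -> 429 -> 624
10: —
11: 38
12: —

5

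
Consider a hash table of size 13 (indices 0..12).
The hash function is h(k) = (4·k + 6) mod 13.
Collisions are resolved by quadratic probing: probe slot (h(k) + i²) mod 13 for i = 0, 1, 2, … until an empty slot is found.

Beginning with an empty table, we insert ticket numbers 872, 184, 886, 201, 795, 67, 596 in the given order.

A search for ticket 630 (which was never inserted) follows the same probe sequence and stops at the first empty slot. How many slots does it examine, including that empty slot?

872: h=10 => slot 10
184: h=1 => slot 1
886: h=1, probe 1,2 => slot 2
201: h=4 => slot 4
795: h=1, probe 1,2,5 => slot 5
67: h=1, probe 1,2,5,10,4,0 => slot 0
596: h=11 => slot 11
Table: [67, 184, 886, ., 201, 795, ., ., ., ., 872, 596, .]
Lookup 630: h=4, probe 4,5,8 → slot 8 empty, not found.

3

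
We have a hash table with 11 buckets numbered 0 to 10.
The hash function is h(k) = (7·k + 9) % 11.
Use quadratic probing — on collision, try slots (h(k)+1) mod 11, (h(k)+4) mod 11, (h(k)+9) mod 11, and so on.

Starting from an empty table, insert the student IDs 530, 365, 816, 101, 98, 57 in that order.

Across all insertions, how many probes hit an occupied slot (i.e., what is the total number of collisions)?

530: h=1 → slot 1
365: h=1, probe 1,2 → slot 2
816: h=1, probe 1,2,5 → slot 5
101: h=1, probe 1,2,5,10 → slot 10
98: h=2, probe 2,3 → slot 3
57: h=1, probe 1,2,5,10,6 → slot 6
Table: [_, 530, 365, 98, _, 816, 57, _, _, _, 101]

11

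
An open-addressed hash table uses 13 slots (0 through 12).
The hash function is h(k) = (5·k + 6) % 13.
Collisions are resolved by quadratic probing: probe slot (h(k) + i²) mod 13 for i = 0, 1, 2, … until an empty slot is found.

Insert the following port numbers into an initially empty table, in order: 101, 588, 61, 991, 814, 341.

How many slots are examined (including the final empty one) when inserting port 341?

101 hashes to 4; slot 4 is free -> place at 4.
588 hashes to 8; slot 8 is free -> place at 8.
61 hashes to 12; slot 12 is free -> place at 12.
991 hashes to 8; 8 taken -> place at 9.
814 hashes to 7; slot 7 is free -> place at 7.
341 hashes to 8; 8,9,12,4 taken -> place at 11.
Table: [_, _, _, _, 101, _, _, 814, 588, 991, _, 341, 61]

5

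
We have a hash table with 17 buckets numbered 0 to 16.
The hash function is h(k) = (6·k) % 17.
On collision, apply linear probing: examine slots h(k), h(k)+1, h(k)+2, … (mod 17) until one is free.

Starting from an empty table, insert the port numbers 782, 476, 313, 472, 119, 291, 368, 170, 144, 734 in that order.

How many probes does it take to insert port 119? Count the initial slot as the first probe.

Insert 782: h=0, slot 0 empty => index 0.
Insert 476: h=0, slot 0 occupied => index 1.
Insert 313: h=8, slot 8 empty => index 8.
Insert 472: h=10, slot 10 empty => index 10.
Insert 119: h=0, slots 0,1 occupied => index 2.
Insert 291: h=12, slot 12 empty => index 12.
Insert 368: h=15, slot 15 empty => index 15.
Insert 170: h=0, slots 0,1,2 occupied => index 3.
Insert 144: h=14, slot 14 empty => index 14.
Insert 734: h=1, slots 1,2,3 occupied => index 4.
Table: [782, 476, 119, 170, 734, ∅, ∅, ∅, 313, ∅, 472, ∅, 291, ∅, 144, 368, ∅]

3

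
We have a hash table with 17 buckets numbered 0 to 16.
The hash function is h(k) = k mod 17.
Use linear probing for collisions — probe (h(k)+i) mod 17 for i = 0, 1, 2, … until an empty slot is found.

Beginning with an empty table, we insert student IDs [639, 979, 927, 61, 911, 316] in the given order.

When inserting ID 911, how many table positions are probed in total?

4

Insert 639: h=10, slot 10 empty → index 10.
Insert 979: h=10, slot 10 occupied → index 11.
Insert 927: h=9, slot 9 empty → index 9.
Insert 61: h=10, slots 10,11 occupied → index 12.
Insert 911: h=10, slots 10,11,12 occupied → index 13.
Insert 316: h=10, slots 10,11,12,13 occupied → index 14.
Table: [—, —, —, —, —, —, —, —, —, 927, 639, 979, 61, 911, 316, —, —]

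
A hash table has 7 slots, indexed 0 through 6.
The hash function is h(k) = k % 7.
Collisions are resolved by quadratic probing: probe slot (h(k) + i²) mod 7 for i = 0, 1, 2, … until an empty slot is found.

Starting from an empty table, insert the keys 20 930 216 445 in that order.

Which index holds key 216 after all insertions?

3

20: h=6 → slot 6
930: h=6, probe 6,0 → slot 0
216: h=6, probe 6,0,3 → slot 3
445: h=4 → slot 4
Table: [930, _, _, 216, 445, _, 20]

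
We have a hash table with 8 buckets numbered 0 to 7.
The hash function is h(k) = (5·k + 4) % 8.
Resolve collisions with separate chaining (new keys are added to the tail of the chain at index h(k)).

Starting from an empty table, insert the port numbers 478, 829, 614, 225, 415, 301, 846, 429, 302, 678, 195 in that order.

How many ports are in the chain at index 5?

Insert 478: h=2, bucket 2 empty → new chain.
Insert 829: h=5, bucket 5 empty → new chain.
Insert 614: h=2, bucket 2 nonempty → append to chain.
Insert 225: h=1, bucket 1 empty → new chain.
Insert 415: h=7, bucket 7 empty → new chain.
Insert 301: h=5, bucket 5 nonempty → append to chain.
Insert 846: h=2, bucket 2 nonempty → append to chain.
Insert 429: h=5, bucket 5 nonempty → append to chain.
Insert 302: h=2, bucket 2 nonempty → append to chain.
Insert 678: h=2, bucket 2 nonempty → append to chain.
Insert 195: h=3, bucket 3 empty → new chain.
Final buckets:
0: _
1: 225
2: 478 -> 614 -> 846 -> 302 -> 678
3: 195
4: _
5: 829 -> 301 -> 429
6: _
7: 415

3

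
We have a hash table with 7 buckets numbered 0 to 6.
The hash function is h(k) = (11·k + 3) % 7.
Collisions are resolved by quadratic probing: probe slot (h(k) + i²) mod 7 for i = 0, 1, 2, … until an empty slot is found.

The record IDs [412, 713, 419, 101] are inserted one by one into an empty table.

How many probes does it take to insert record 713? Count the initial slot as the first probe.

2

412 hashes to 6; slot 6 is free => place at 6.
713 hashes to 6; 6 taken => place at 0.
419 hashes to 6; 6,0 taken => place at 3.
101 hashes to 1; slot 1 is free => place at 1.
Table: [713, 101, —, 419, —, —, 412]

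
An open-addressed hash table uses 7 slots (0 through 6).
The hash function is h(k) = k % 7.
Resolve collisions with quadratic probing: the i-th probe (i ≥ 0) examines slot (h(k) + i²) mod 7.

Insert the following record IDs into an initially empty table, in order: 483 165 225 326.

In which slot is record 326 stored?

5

483 hashes to 0; slot 0 is free -> place at 0.
165 hashes to 4; slot 4 is free -> place at 4.
225 hashes to 1; slot 1 is free -> place at 1.
326 hashes to 4; 4 taken -> place at 5.
Table: [483, 225, —, —, 165, 326, —]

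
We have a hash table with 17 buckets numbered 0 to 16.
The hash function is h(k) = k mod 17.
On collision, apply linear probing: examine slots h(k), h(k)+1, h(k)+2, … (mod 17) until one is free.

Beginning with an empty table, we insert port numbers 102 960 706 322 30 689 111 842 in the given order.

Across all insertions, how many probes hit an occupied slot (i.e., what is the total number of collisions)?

102: h=0 => slot 0
960: h=8 => slot 8
706: h=9 => slot 9
322: h=16 => slot 16
30: h=13 => slot 13
689: h=9, probe 9,10 => slot 10
111: h=9, probe 9,10,11 => slot 11
842: h=9, probe 9,10,11,12 => slot 12
Table: [102, —, —, —, —, —, —, —, 960, 706, 689, 111, 842, 30, —, —, 322]

6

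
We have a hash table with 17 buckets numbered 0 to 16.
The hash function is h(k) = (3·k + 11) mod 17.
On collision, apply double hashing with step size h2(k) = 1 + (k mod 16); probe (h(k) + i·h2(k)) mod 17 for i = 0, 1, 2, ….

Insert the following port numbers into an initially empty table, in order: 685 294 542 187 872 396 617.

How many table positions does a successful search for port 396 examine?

4

685 hashes to 9; slot 9 is free => place at 9.
294 hashes to 9, h2=7; 9 taken => place at 16.
542 hashes to 5; slot 5 is free => place at 5.
187 hashes to 11; slot 11 is free => place at 11.
872 hashes to 9, h2=9; 9 taken => place at 1.
396 hashes to 9, h2=13; 9,5,1 taken => place at 14.
617 hashes to 9, h2=10; 9 taken => place at 2.
Table: [_, 872, 617, _, _, 542, _, _, _, 685, _, 187, _, _, 396, _, 294]
Lookup 396: h=9, h2=13, probe 9,5,1,14 → found at 14.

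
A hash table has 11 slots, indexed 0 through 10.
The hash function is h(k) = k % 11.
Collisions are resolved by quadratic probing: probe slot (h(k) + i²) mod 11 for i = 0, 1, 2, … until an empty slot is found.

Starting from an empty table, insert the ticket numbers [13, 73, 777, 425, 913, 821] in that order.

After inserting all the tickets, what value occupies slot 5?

821

13 hashes to 2; slot 2 is free => place at 2.
73 hashes to 7; slot 7 is free => place at 7.
777 hashes to 7; 7 taken => place at 8.
425 hashes to 7; 7,8 taken => place at 0.
913 hashes to 0; 0 taken => place at 1.
821 hashes to 7; 7,8,0 taken => place at 5.
Table: [425, 913, 13, _, _, 821, _, 73, 777, _, _]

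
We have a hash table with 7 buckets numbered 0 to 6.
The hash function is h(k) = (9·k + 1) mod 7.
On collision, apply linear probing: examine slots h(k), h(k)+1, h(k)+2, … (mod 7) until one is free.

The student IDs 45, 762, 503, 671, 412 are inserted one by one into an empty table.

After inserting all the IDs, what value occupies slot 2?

45 hashes to 0; slot 0 is free => place at 0.
762 hashes to 6; slot 6 is free => place at 6.
503 hashes to 6; 6,0 taken => place at 1.
671 hashes to 6; 6,0,1 taken => place at 2.
412 hashes to 6; 6,0,1,2 taken => place at 3.
Table: [45, 503, 671, 412, ∅, ∅, 762]

671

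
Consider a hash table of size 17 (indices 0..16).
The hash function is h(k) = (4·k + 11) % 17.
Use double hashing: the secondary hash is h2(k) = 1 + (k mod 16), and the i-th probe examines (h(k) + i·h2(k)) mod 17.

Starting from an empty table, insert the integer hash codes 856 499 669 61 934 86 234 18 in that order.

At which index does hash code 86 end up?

12

856: h=1 -> slot 1
499: h=1, h2=4, probe 1,5 -> slot 5
669: h=1, h2=14, probe 1,15 -> slot 15
61: h=0 -> slot 0
934: h=7 -> slot 7
86: h=15, h2=7, probe 15,5,12 -> slot 12
234: h=12, h2=11, probe 12,6 -> slot 6
18: h=15, h2=3, probe 15,1,4 -> slot 4
Table: [61, 856, _, _, 18, 499, 234, 934, _, _, _, _, 86, _, _, 669, _]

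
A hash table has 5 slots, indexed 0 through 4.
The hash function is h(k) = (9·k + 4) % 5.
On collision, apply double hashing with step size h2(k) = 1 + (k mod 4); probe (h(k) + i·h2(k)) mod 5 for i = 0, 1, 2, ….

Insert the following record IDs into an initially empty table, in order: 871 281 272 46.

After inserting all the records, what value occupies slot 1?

871: h=3 -> slot 3
281: h=3, h2=2, probe 3,0 -> slot 0
272: h=2 -> slot 2
46: h=3, h2=3, probe 3,1 -> slot 1
Table: [281, 46, 272, 871, ∅]

46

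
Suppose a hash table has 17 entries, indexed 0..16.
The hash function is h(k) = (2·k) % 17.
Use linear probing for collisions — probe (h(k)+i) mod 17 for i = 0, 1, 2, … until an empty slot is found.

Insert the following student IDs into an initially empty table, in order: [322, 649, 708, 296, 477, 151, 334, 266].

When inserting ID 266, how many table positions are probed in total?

322: h=15 => slot 15
649: h=6 => slot 6
708: h=5 => slot 5
296: h=14 => slot 14
477: h=2 => slot 2
151: h=13 => slot 13
334: h=5, probe 5,6,7 => slot 7
266: h=5, probe 5,6,7,8 => slot 8
Table: [_, _, 477, _, _, 708, 649, 334, 266, _, _, _, _, 151, 296, 322, _]

4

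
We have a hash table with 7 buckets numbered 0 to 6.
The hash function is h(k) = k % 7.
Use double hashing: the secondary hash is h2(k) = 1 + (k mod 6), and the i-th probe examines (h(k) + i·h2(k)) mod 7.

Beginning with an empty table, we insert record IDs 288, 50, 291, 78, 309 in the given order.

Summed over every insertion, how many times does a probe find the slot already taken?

7

288: h=1 -> slot 1
50: h=1, h2=3, probe 1,4 -> slot 4
291: h=4, h2=4, probe 4,1,5 -> slot 5
78: h=1, h2=1, probe 1,2 -> slot 2
309: h=1, h2=4, probe 1,5,2,6 -> slot 6
Table: [∅, 288, 78, ∅, 50, 291, 309]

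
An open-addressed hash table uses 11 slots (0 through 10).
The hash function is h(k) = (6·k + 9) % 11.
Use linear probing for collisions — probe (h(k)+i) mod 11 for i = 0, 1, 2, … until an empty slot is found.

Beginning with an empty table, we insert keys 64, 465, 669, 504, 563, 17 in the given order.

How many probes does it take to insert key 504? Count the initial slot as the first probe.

64: h=8 => slot 8
465: h=5 => slot 5
669: h=8, probe 8,9 => slot 9
504: h=8, probe 8,9,10 => slot 10
563: h=10, probe 10,0 => slot 0
17: h=1 => slot 1
Table: [563, 17, _, _, _, 465, _, _, 64, 669, 504]

3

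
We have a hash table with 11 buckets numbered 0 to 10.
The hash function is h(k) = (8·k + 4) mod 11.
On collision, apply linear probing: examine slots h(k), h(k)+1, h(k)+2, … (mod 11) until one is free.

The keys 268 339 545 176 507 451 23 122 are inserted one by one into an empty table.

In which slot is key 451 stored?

5

268: h=3 => slot 3
339: h=10 => slot 10
545: h=8 => slot 8
176: h=4 => slot 4
507: h=1 => slot 1
451: h=4, probe 4,5 => slot 5
23: h=1, probe 1,2 => slot 2
122: h=1, probe 1,2,3,4,5,6 => slot 6
Table: [-, 507, 23, 268, 176, 451, 122, -, 545, -, 339]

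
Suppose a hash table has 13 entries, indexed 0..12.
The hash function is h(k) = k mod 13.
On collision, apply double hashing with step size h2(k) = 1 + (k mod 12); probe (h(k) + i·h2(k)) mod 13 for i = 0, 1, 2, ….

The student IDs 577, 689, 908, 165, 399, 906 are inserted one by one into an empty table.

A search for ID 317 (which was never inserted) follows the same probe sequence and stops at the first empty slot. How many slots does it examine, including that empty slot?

4

577: h=5 => slot 5
689: h=0 => slot 0
908: h=11 => slot 11
165: h=9 => slot 9
399: h=9, h2=4, probe 9,0,4 => slot 4
906: h=9, h2=7, probe 9,3 => slot 3
Table: [689, _, _, 906, 399, 577, _, _, _, 165, _, 908, _]
Lookup 317: h=5, h2=6, probe 5,11,4,10 → slot 10 empty, not found.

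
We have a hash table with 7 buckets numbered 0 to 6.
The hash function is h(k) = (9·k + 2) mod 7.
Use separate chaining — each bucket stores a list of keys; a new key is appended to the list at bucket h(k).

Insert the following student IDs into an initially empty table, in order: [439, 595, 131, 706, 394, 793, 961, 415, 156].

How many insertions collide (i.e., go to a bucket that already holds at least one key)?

439 → bucket 5
595 → bucket 2
131 → bucket 5 (collision)
706 → bucket 0
394 → bucket 6
793 → bucket 6 (collision)
961 → bucket 6 (collision)
415 → bucket 6 (collision)
156 → bucket 6 (collision)
Final buckets:
0: 706
1: —
2: 595
3: —
4: —
5: 439 -> 131
6: 394 -> 793 -> 961 -> 415 -> 156

5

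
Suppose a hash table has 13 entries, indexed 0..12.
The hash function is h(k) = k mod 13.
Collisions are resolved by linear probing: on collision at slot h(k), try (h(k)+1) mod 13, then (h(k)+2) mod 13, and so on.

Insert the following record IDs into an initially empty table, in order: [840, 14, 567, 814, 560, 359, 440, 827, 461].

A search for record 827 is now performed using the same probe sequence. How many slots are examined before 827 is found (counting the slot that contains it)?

840: h=8 => slot 8
14: h=1 => slot 1
567: h=8, probe 8,9 => slot 9
814: h=8, probe 8,9,10 => slot 10
560: h=1, probe 1,2 => slot 2
359: h=8, probe 8,9,10,11 => slot 11
440: h=11, probe 11,12 => slot 12
827: h=8, probe 8,9,10,11,12,0 => slot 0
461: h=6 => slot 6
Table: [827, 14, 560, —, —, —, 461, —, 840, 567, 814, 359, 440]
Lookup 827: h=8, probe 8,9,10,11,12,0 → found at 0.

6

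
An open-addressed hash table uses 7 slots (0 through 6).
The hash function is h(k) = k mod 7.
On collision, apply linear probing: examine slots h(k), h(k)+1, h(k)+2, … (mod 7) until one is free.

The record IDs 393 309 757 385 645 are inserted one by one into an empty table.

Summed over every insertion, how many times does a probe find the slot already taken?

Insert 393: h=1, slot 1 empty → index 1.
Insert 309: h=1, slot 1 occupied → index 2.
Insert 757: h=1, slots 1,2 occupied → index 3.
Insert 385: h=0, slot 0 empty → index 0.
Insert 645: h=1, slots 1,2,3 occupied → index 4.
Table: [385, 393, 309, 757, 645, ∅, ∅]

6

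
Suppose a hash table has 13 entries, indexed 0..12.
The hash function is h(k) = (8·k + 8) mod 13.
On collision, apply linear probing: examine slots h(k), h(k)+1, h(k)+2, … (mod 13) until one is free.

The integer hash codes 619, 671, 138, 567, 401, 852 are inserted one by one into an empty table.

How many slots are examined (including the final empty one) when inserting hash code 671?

Insert 619: h=7, slot 7 empty -> index 7.
Insert 671: h=7, slot 7 occupied -> index 8.
Insert 138: h=7, slots 7,8 occupied -> index 9.
Insert 567: h=7, slots 7,8,9 occupied -> index 10.
Insert 401: h=5, slot 5 empty -> index 5.
Insert 852: h=12, slot 12 empty -> index 12.
Table: [_, _, _, _, _, 401, _, 619, 671, 138, 567, _, 852]

2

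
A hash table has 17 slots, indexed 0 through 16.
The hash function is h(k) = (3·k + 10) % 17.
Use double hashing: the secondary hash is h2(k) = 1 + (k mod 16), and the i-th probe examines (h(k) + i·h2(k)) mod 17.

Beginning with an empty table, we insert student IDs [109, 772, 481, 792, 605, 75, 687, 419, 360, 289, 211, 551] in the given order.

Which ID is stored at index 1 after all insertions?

211

109: h=14 → slot 14
772: h=14, h2=5, probe 14,2 → slot 2
481: h=8 → slot 8
792: h=6 → slot 6
605: h=6, h2=14, probe 6,3 → slot 3
75: h=14, h2=12, probe 14,9 → slot 9
687: h=14, h2=16, probe 14,13 → slot 13
419: h=9, h2=4, probe 9,13,0 → slot 0
360: h=2, h2=9, probe 2,11 → slot 11
289: h=10 → slot 10
211: h=14, h2=4, probe 14,1 → slot 1
551: h=14, h2=8, probe 14,5 → slot 5
Table: [419, 211, 772, 605, —, 551, 792, —, 481, 75, 289, 360, —, 687, 109, —, —]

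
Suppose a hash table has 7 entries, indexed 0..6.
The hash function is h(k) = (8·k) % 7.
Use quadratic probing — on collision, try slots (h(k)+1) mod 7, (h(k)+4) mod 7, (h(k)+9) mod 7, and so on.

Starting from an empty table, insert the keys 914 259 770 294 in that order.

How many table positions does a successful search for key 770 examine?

2

Insert 914: h=4, slot 4 empty -> index 4.
Insert 259: h=0, slot 0 empty -> index 0.
Insert 770: h=0, slot 0 occupied -> index 1.
Insert 294: h=0, slots 0,1,4 occupied -> index 2.
Table: [259, 770, 294, —, 914, —, —]
Lookup 770: h=0, probe 0,1 → found at 1.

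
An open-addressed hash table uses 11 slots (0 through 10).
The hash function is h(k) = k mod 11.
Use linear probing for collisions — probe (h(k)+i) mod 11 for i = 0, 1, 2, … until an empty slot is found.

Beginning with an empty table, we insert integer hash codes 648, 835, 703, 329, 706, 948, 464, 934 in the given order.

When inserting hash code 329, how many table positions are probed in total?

Insert 648: h=10, slot 10 empty → index 10.
Insert 835: h=10, slot 10 occupied → index 0.
Insert 703: h=10, slots 10,0 occupied → index 1.
Insert 329: h=10, slots 10,0,1 occupied → index 2.
Insert 706: h=2, slot 2 occupied → index 3.
Insert 948: h=2, slots 2,3 occupied → index 4.
Insert 464: h=2, slots 2,3,4 occupied → index 5.
Insert 934: h=10, slots 10,0,1,2,3,4,5 occupied → index 6.
Table: [835, 703, 329, 706, 948, 464, 934, -, -, -, 648]

4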